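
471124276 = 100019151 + 371105125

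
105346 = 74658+30688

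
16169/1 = 16169 = 16169.00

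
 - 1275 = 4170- 5445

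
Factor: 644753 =644753^1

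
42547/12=3545+7/12  =  3545.58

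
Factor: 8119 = 23^1*353^1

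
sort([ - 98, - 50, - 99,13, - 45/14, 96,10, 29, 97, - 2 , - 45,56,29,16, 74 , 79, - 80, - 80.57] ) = [ - 99, - 98, - 80.57, - 80, - 50, - 45, - 45/14, - 2,10,13, 16,29, 29,56, 74,  79,  96 , 97 ]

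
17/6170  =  17/6170 = 0.00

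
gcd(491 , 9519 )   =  1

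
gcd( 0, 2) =2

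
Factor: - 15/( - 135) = 3^ (-2) = 1/9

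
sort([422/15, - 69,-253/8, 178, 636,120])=[ - 69 , - 253/8,422/15 , 120,178, 636 ]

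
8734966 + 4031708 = 12766674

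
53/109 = 53/109 =0.49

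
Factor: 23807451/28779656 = 2^ ( - 3)*3^1*31^( - 1 )*751^1*10567^1*116047^(- 1)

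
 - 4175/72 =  - 58 + 1/72 = - 57.99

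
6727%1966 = 829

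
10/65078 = 5/32539 =0.00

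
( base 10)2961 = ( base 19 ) 83g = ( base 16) b91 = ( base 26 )49n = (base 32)2SH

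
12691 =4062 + 8629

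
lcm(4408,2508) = 145464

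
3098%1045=1008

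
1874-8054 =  - 6180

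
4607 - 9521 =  - 4914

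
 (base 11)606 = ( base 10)732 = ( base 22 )1B6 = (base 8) 1334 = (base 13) 444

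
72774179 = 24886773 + 47887406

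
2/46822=1/23411 = 0.00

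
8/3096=1/387 =0.00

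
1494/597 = 2+100/199 = 2.50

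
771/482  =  771/482 = 1.60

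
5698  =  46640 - 40942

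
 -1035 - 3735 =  - 4770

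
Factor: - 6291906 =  - 2^1*3^1*61^1*17191^1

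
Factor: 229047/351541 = 3^1*7^1 *13^1*419^ ( - 1) = 273/419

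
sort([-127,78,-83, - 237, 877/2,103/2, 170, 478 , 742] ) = [-237, - 127, - 83,103/2,78, 170,877/2,478,742]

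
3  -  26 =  - 23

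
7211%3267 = 677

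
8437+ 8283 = 16720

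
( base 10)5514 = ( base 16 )158A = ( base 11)4163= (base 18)H06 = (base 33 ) 523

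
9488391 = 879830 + 8608561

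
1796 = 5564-3768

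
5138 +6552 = 11690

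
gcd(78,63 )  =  3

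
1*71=71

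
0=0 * 6406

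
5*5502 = 27510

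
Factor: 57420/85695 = 132/197 = 2^2 * 3^1*11^1*197^(- 1)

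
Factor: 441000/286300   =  2^1*3^2*5^1*7^1*409^( - 1)  =  630/409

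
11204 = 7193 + 4011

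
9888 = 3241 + 6647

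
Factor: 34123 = 34123^1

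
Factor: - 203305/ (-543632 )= 365/976 = 2^( - 4 )*5^1*61^ ( - 1 )* 73^1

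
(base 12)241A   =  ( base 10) 4054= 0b111111010110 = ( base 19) B47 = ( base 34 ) 3H8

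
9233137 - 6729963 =2503174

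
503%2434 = 503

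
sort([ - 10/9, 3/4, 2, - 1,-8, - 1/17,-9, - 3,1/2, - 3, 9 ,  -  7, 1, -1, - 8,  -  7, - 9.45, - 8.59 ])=[ - 9.45, - 9, - 8.59, - 8, - 8,- 7, - 7, - 3, - 3, - 10/9, - 1, - 1,-1/17, 1/2, 3/4, 1, 2, 9] 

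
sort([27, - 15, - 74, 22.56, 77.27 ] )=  [ - 74, - 15,22.56,  27,77.27]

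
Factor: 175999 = 43^1*4093^1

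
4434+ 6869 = 11303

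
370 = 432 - 62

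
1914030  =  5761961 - 3847931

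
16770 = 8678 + 8092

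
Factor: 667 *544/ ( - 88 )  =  -45356/11 =- 2^2*11^( - 1 )*17^1*23^1*29^1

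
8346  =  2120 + 6226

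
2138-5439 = -3301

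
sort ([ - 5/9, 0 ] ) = [ - 5/9, 0 ]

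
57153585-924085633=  - 866932048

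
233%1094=233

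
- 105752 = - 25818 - 79934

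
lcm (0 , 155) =0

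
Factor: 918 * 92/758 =2^2*3^3*17^1*23^1*379^( - 1)=42228/379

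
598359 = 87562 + 510797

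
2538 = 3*846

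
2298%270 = 138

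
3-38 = -35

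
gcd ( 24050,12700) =50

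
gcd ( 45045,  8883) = 63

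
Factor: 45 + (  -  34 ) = 11 = 11^1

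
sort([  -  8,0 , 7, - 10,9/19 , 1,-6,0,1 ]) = [ - 10, - 8, - 6,0, 0, 9/19, 1, 1,  7]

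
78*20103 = 1568034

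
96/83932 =24/20983 = 0.00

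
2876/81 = 35+41/81= 35.51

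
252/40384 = 63/10096 = 0.01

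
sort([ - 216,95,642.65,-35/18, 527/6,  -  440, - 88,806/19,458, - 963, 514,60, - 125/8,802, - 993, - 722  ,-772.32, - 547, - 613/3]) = [ - 993, - 963,-772.32, - 722, - 547, - 440, - 216,-613/3, - 88, - 125/8, - 35/18,806/19,60 , 527/6,95,458,514,  642.65,802 ]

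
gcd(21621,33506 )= 1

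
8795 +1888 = 10683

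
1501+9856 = 11357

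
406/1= 406 = 406.00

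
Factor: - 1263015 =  - 3^2*5^1*13^1*17^1 * 127^1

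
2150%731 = 688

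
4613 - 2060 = 2553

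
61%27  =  7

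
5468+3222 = 8690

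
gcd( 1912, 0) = 1912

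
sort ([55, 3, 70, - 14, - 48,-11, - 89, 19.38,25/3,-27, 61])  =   [-89 , - 48,-27, - 14,  -  11,3,25/3,19.38 , 55,61, 70 ] 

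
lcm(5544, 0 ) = 0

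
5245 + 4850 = 10095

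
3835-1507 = 2328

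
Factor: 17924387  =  13^1*1378799^1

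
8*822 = 6576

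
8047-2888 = 5159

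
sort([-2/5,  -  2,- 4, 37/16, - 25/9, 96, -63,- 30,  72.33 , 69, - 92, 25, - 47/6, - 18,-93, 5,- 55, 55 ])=[-93  ,-92 ,  -  63 , - 55,-30,  -  18, - 47/6 , - 4, - 25/9, - 2, - 2/5, 37/16, 5, 25,  55 , 69, 72.33, 96 ] 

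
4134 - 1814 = 2320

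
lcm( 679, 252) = 24444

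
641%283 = 75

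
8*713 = 5704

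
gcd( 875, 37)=1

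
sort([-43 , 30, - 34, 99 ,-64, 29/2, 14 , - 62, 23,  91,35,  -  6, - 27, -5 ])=[ - 64, - 62 , - 43,-34, - 27, - 6, - 5,14, 29/2, 23,30 , 35,91,  99]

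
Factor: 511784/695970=2^2 * 3^( - 2)*5^( - 1)*7^1*11^(-1 ) * 13^1 = 364/495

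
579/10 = 579/10 = 57.90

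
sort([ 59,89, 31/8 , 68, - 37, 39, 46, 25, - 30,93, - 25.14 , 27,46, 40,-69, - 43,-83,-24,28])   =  [- 83, - 69, - 43,-37,-30, - 25.14 , - 24, 31/8 , 25,27,28  ,  39,40,46, 46 , 59,68, 89, 93] 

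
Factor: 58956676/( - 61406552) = -2^(-1)*257^(-1 )*1663^1*8863^1*29867^( - 1)  =  -  14739169/15351638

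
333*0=0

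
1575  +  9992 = 11567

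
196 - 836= - 640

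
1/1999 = 1/1999=0.00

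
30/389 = 30/389 = 0.08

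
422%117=71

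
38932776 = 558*69772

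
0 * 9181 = 0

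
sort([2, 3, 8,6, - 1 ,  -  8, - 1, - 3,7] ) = [ - 8, -3, - 1,-1,2 , 3, 6, 7,8]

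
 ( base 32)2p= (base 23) 3K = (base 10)89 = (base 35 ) 2j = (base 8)131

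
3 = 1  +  2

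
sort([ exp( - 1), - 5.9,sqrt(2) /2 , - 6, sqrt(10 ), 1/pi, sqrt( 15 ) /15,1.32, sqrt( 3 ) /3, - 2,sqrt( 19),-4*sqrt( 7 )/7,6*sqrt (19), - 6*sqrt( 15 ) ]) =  [ - 6 *sqrt( 15), -6, - 5.9, - 2,-4*sqrt( 7 )/7,sqrt( 15)/15, 1/pi , exp( -1) , sqrt( 3 )/3, sqrt( 2 ) /2,1.32, sqrt( 10 ), sqrt(19),6*sqrt(19 )]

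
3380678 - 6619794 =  - 3239116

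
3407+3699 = 7106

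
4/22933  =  4/22933 = 0.00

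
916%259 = 139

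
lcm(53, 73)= 3869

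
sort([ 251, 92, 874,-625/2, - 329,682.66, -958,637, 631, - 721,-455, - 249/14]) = [ - 958, - 721, -455, -329, - 625/2,-249/14,  92 , 251, 631,637, 682.66, 874 ]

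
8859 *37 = 327783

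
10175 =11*925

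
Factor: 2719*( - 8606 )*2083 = -48741604262 = - 2^1 * 13^1*331^1*  2083^1*2719^1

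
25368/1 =25368 = 25368.00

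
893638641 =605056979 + 288581662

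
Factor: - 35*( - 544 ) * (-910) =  - 2^6*5^2*7^2*13^1*17^1 = - 17326400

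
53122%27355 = 25767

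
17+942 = 959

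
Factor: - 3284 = - 2^2 * 821^1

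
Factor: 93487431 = 3^1*31162477^1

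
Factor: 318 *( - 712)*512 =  - 115924992 = -2^13 * 3^1*53^1*89^1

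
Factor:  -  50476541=-479^1*105379^1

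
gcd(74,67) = 1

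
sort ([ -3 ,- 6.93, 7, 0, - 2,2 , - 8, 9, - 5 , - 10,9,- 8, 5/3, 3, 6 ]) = [ - 10,- 8, - 8, - 6.93, - 5 ,-3, - 2,0,  5/3 , 2 , 3, 6,7, 9,9 ]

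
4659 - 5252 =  - 593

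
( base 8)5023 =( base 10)2579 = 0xA13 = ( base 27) 3ee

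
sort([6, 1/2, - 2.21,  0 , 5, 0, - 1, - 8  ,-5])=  [ - 8, - 5 ,- 2.21,-1,0,0,1/2 , 5,6 ] 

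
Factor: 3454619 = 7^1 * 41^1*12037^1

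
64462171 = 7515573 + 56946598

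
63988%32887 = 31101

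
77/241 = 77/241=0.32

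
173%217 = 173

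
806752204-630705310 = 176046894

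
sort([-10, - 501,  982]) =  [ - 501,  -  10, 982 ]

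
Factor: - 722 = -2^1*19^2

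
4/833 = 4/833 = 0.00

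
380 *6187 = 2351060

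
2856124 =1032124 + 1824000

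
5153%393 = 44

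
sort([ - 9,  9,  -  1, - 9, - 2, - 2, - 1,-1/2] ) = [ -9, - 9, - 2, - 2 , - 1, - 1, - 1/2,9 ]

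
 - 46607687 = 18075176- 64682863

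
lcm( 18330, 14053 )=421590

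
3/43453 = 3/43453 = 0.00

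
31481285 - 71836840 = - 40355555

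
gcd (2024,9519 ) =1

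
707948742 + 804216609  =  1512165351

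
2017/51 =39 + 28/51 =39.55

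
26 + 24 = 50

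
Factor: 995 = 5^1*199^1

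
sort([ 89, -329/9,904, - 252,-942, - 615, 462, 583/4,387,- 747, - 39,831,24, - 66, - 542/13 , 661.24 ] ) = [ -942, - 747, - 615,  -  252, - 66, - 542/13, - 39, - 329/9,24,89,  583/4, 387 , 462,661.24,831, 904] 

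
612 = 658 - 46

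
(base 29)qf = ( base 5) 11034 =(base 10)769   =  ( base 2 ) 1100000001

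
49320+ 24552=73872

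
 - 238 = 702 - 940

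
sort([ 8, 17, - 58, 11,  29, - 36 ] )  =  [ - 58,-36,8,11 , 17, 29 ]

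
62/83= 62/83  =  0.75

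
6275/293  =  6275/293 = 21.42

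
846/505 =1 + 341/505= 1.68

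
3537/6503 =3537/6503= 0.54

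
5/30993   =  5/30993 = 0.00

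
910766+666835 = 1577601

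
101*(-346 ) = -34946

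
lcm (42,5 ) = 210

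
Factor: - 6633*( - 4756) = 2^2*3^2 *11^1*29^1*41^1 *67^1 = 31546548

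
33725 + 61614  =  95339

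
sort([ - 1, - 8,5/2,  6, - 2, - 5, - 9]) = [ - 9, - 8, - 5, - 2, - 1, 5/2,6 ]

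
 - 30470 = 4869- 35339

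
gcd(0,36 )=36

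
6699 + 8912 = 15611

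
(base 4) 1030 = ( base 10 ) 76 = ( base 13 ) 5b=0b1001100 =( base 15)51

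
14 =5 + 9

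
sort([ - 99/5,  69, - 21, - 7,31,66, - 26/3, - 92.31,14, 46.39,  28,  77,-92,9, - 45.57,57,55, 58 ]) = [ - 92.31, - 92,- 45.57, - 21, - 99/5, - 26/3, - 7,  9,  14,  28 , 31,46.39, 55, 57,  58,66, 69,77]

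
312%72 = 24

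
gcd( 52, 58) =2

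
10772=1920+8852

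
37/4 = 37/4 = 9.25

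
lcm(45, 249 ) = 3735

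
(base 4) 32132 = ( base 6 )4142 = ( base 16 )39E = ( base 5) 12201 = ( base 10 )926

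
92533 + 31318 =123851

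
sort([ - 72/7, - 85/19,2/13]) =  [ - 72/7 , - 85/19,2/13 ] 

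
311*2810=873910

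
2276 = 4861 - 2585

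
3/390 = 1/130 = 0.01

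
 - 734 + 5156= 4422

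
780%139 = 85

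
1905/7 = 272 +1/7 = 272.14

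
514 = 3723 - 3209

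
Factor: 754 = 2^1*13^1 * 29^1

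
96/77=96/77 = 1.25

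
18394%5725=1219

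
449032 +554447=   1003479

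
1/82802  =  1/82802=0.00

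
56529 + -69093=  - 12564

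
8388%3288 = 1812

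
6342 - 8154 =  - 1812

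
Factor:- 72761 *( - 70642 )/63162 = 8056399/99=3^ ( - 2)*11^(-1 )*13^3* 19^1 *193^1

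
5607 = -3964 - -9571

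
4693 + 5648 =10341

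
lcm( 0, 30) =0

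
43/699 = 43/699 = 0.06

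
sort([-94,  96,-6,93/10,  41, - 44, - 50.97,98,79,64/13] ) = [ - 94,-50.97,-44 , - 6,64/13  ,  93/10, 41,79, 96,98 ] 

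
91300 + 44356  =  135656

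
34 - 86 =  - 52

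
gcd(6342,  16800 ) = 42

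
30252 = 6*5042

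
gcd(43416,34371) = 1809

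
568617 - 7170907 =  - 6602290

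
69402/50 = 1388+1/25 = 1388.04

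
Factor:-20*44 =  - 880=- 2^4*5^1*11^1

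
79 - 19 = 60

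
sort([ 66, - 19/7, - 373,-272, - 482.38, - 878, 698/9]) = [ -878 , - 482.38 , - 373, - 272 , - 19/7,  66,698/9 ]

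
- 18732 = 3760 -22492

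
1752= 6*292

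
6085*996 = 6060660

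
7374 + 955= 8329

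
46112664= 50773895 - 4661231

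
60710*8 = 485680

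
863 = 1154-291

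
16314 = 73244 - 56930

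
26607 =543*49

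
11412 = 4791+6621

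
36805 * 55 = 2024275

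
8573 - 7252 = 1321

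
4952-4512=440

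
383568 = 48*7991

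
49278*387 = 19070586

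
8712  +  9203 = 17915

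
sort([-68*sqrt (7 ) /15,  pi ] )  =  [  -  68*sqrt(7 ) /15, pi ]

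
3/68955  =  1/22985 = 0.00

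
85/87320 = 17/17464  =  0.00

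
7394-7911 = -517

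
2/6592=1/3296  =  0.00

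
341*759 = 258819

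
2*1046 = 2092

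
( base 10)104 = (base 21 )4k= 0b1101000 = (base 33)35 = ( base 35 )2y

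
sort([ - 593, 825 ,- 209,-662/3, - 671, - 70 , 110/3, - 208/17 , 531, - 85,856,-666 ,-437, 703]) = [ - 671, - 666, -593,-437 ,  -  662/3, - 209,  -  85, - 70 , - 208/17 , 110/3, 531,703, 825,856 ]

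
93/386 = 93/386= 0.24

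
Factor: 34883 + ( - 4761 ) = 2^1*15061^1  =  30122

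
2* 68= 136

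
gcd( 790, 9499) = 1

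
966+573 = 1539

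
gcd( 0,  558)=558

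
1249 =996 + 253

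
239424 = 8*29928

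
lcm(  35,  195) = 1365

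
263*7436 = 1955668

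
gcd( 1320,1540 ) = 220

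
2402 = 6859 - 4457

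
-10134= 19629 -29763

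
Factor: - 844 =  - 2^2*211^1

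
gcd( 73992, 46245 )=9249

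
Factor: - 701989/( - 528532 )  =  2^( - 2 )*97^1 * 229^( - 1)*577^( - 1 )*7237^1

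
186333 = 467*399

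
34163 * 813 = 27774519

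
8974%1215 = 469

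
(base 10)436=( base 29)f1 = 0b110110100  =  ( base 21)kg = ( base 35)CG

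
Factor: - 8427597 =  - 3^1*17^1*165247^1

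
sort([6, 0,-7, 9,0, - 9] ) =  [  -  9,-7, 0,  0,6, 9 ] 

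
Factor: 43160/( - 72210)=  - 52/87  =  - 2^2*3^(-1) * 13^1 * 29^( - 1)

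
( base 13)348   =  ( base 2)1000110111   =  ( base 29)jg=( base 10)567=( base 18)1D9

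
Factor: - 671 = - 11^1*61^1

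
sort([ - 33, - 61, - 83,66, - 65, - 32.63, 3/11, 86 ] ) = [ - 83, - 65, - 61 , - 33, - 32.63, 3/11,66,86]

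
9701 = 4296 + 5405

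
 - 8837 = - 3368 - 5469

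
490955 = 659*745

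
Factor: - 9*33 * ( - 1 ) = 297  =  3^3*11^1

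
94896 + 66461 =161357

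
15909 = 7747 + 8162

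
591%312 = 279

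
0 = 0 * 8630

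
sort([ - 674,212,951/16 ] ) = [ - 674,951/16,212]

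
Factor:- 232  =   - 2^3 * 29^1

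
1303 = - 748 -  - 2051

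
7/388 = 7/388 = 0.02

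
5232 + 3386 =8618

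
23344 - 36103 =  - 12759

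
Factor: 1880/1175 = 2^3*5^( - 1) = 8/5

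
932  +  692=1624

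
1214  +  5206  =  6420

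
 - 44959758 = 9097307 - 54057065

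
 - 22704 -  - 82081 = 59377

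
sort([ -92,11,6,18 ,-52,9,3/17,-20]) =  [ - 92,  -  52, - 20,3/17, 6,9,11,18]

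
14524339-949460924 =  - 934936585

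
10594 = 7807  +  2787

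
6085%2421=1243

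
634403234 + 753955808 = 1388359042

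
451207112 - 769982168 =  - 318775056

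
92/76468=23/19117 = 0.00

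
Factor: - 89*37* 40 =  - 2^3*5^1*37^1*89^1 = - 131720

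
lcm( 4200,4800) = 33600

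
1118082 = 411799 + 706283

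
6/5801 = 6/5801= 0.00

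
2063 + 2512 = 4575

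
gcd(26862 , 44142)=6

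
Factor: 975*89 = 3^1*5^2*13^1*89^1 = 86775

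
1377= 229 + 1148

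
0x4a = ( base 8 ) 112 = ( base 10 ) 74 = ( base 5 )244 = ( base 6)202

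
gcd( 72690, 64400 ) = 10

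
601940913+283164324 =885105237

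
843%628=215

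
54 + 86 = 140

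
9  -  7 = 2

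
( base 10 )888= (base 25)1AD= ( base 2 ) 1101111000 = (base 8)1570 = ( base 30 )TI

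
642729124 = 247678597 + 395050527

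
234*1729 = 404586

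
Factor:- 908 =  - 2^2*227^1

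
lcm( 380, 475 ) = 1900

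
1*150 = 150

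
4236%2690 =1546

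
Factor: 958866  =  2^1*3^1*159811^1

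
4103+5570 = 9673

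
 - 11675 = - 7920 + - 3755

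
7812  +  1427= 9239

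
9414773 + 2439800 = 11854573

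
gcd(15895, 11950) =5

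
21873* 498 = 10892754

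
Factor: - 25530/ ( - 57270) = 37/83 = 37^1*83^( - 1 )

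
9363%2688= 1299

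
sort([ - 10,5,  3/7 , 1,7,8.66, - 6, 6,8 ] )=[ - 10, - 6,  3/7, 1,5, 6, 7,  8 , 8.66]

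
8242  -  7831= 411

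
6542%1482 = 614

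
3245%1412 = 421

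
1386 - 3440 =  -2054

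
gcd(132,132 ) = 132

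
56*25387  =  1421672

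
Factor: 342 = 2^1*3^2*19^1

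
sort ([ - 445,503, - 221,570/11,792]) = [ - 445, - 221  ,  570/11,503,  792 ] 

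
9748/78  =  124+38/39  =  124.97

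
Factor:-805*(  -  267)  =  3^1 *5^1*7^1*23^1 * 89^1= 214935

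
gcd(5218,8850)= 2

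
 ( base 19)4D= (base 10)89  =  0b1011001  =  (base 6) 225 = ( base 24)3h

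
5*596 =2980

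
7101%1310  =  551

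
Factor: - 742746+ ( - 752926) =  - 2^3 * 186959^1 = -1495672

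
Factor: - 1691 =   -  19^1*  89^1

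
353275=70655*5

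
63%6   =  3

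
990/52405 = 198/10481 = 0.02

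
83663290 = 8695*9622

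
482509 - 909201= - 426692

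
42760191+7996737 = 50756928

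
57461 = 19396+38065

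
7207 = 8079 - 872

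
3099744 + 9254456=12354200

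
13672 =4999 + 8673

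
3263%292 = 51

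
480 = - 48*( - 10)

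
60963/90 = 20321/30  =  677.37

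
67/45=67/45= 1.49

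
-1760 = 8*(-220) 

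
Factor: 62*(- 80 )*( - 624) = 2^9*3^1 * 5^1 * 13^1*31^1 = 3095040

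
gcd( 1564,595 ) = 17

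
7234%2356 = 166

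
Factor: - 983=  -  983^1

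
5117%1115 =657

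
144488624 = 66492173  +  77996451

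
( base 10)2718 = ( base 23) 534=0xa9e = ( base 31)2pl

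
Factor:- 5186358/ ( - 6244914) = 3^1*13^( -1)*23^( - 1) * 59^( - 2) *73^1*3947^1 =864393/1040819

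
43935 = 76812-32877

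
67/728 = 67/728 = 0.09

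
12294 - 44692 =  - 32398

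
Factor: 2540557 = 23^1 * 110459^1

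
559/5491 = 559/5491=0.10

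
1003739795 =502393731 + 501346064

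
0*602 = 0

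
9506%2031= 1382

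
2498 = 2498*1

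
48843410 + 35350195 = 84193605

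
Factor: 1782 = 2^1*3^4*11^1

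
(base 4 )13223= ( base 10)491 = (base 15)22B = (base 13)2BA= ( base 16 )1eb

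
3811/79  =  48 + 19/79=48.24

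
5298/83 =5298/83 = 63.83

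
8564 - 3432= 5132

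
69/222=23/74 =0.31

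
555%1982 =555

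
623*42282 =26341686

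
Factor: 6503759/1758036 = 2^( - 2)*3^( - 1)*7^( - 1 )*61^1*20929^ ( - 1) * 106619^1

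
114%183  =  114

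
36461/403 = 36461/403=90.47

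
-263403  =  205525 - 468928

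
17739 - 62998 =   -  45259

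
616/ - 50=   -  308/25 = - 12.32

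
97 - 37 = 60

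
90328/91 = 992 + 8/13 = 992.62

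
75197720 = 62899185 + 12298535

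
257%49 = 12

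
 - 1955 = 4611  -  6566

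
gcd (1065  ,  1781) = 1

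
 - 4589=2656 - 7245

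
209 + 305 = 514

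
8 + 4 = 12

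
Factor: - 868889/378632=-973/424 = - 2^( - 3 ) * 7^1*53^( -1)*139^1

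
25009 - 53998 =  - 28989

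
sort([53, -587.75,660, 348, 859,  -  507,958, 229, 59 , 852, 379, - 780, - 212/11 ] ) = [ - 780, - 587.75, -507,-212/11,53, 59, 229, 348,379, 660 , 852, 859, 958] 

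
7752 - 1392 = 6360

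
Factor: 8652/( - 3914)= - 42/19 = - 2^1*3^1*7^1*19^ ( - 1) 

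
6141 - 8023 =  - 1882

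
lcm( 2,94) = 94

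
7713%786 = 639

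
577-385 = 192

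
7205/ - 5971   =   - 2  +  4737/5971 = - 1.21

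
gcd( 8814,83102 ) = 2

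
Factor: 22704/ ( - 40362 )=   -  2^3*7^( - 1 )*11^1*31^( - 2)*43^1 = - 3784/6727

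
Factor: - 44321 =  - 23^1*41^1*47^1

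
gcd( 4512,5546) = 94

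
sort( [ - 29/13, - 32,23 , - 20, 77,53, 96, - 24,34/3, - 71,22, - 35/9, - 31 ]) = [ - 71, - 32, - 31, - 24, - 20, - 35/9,-29/13,34/3,  22,23, 53, 77, 96 ] 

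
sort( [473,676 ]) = [473, 676] 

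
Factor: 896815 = 5^1 * 83^1*2161^1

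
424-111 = 313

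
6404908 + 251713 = 6656621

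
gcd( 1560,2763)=3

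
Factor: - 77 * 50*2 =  - 7700  =  - 2^2*5^2 * 7^1*11^1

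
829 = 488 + 341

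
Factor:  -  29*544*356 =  - 2^7*17^1 * 29^1*89^1 = - 5616256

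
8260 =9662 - 1402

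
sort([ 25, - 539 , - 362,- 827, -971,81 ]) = [ - 971,- 827, - 539, - 362,25,81]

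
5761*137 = 789257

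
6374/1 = 6374 =6374.00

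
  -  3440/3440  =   - 1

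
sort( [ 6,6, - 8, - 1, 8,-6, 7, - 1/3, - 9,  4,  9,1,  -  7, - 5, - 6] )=[ - 9 , - 8, - 7, - 6, - 6 , - 5, - 1, - 1/3 , 1,4,6,  6,  7, 8,9 ] 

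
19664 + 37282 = 56946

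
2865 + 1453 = 4318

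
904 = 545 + 359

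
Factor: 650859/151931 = 3^1 *11^3*13^(  -  2 ) * 29^(-1 )*31^( - 1 )*163^1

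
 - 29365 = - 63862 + 34497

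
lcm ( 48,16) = 48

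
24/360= 1/15 =0.07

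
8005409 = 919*8711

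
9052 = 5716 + 3336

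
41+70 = 111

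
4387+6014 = 10401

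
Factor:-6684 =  - 2^2*3^1*557^1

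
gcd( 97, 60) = 1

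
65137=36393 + 28744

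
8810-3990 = 4820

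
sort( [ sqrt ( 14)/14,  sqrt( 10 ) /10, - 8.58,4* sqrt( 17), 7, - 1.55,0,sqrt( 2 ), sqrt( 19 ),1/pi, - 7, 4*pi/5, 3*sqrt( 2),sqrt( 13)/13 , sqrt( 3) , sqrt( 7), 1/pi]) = [-8.58, - 7, - 1.55, 0,sqrt( 14 )/14,sqrt(13 )/13, sqrt(10)/10, 1/pi,1/pi, sqrt( 2 ), sqrt( 3), 4*pi/5 , sqrt( 7), 3*sqrt( 2), sqrt(19),7,  4*sqrt( 17 )]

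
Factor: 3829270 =2^1*5^1*23^1*16649^1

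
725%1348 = 725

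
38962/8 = 4870 + 1/4 = 4870.25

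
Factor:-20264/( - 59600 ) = 17/50= 2^( -1)*5^(- 2)*17^1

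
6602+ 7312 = 13914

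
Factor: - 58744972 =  - 2^2*11^1*13^1*102701^1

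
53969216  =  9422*5728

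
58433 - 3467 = 54966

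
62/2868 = 31/1434 =0.02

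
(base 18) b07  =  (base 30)3t1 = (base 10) 3571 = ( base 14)1431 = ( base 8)6763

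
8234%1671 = 1550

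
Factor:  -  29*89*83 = -29^1 * 83^1* 89^1 = -214223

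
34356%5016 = 4260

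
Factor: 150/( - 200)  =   - 2^(-2)*3^1  =  - 3/4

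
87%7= 3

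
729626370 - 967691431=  - 238065061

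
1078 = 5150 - 4072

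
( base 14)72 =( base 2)1100100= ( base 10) 100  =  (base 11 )91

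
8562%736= 466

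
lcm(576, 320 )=2880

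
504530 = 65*7762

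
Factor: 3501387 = 3^7* 1601^1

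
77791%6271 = 2539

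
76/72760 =19/18190 = 0.00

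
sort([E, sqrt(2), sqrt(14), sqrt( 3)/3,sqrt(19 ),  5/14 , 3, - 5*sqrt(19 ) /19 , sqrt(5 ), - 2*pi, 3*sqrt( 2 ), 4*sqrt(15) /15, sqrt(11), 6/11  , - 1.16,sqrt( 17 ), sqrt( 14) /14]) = [  -  2 * pi, - 1.16, - 5*sqrt(19 )/19,sqrt(14) /14, 5/14, 6/11, sqrt(3 ) /3, 4*sqrt( 15 ) /15, sqrt(2),  sqrt(5),E, 3, sqrt(11), sqrt(14 ) , sqrt(17 ), 3*sqrt(2),sqrt(19 )]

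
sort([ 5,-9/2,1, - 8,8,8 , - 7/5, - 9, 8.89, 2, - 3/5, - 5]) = [ - 9, - 8, - 5, - 9/2, - 7/5, - 3/5 , 1,2 , 5,8, 8 , 8.89 ] 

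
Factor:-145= - 5^1*29^1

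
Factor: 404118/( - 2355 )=-2^1*3^1*5^(  -  1)*11^1*13^1 = - 858/5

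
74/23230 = 37/11615 =0.00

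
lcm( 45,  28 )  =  1260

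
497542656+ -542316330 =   -  44773674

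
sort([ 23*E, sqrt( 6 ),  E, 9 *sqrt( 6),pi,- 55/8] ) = [ - 55/8, sqrt( 6),E, pi , 9 * sqrt(6),23*E]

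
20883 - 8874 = 12009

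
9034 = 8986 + 48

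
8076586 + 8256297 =16332883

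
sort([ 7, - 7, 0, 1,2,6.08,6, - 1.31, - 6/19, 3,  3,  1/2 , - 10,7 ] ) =[  -  10,-7, - 1.31,-6/19 , 0, 1/2, 1, 2,3,3,6 , 6.08, 7, 7] 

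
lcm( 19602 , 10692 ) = 117612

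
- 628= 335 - 963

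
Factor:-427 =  - 7^1*61^1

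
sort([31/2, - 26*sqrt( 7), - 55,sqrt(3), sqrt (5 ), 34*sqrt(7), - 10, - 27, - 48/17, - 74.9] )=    [ - 74.9, - 26  *  sqrt(7), - 55, - 27,  -  10 , - 48/17,sqrt(3 ),sqrt( 5), 31/2, 34*sqrt(7 )]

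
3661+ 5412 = 9073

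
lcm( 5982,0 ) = 0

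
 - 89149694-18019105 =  - 107168799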